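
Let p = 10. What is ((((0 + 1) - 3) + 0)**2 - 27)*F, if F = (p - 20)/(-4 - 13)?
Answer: -230/17 ≈ -13.529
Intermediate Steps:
F = 10/17 (F = (10 - 20)/(-4 - 13) = -10/(-17) = -10*(-1/17) = 10/17 ≈ 0.58823)
((((0 + 1) - 3) + 0)**2 - 27)*F = ((((0 + 1) - 3) + 0)**2 - 27)*(10/17) = (((1 - 3) + 0)**2 - 27)*(10/17) = ((-2 + 0)**2 - 27)*(10/17) = ((-2)**2 - 27)*(10/17) = (4 - 27)*(10/17) = -23*10/17 = -230/17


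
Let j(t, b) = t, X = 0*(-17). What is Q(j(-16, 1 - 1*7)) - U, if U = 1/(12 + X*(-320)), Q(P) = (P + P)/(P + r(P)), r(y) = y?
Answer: 11/12 ≈ 0.91667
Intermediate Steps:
X = 0
Q(P) = 1 (Q(P) = (P + P)/(P + P) = (2*P)/((2*P)) = (2*P)*(1/(2*P)) = 1)
U = 1/12 (U = 1/(12 + 0*(-320)) = 1/(12 + 0) = 1/12 ≈ 0.083333)
Q(j(-16, 1 - 1*7)) - U = 1 - 1*1/12 = 1 - 1/12 = 11/12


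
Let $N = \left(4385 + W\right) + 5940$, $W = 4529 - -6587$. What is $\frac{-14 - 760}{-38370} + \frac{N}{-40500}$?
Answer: $- \frac{8792713}{17266500} \approx -0.50924$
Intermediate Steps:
$W = 11116$ ($W = 4529 + 6587 = 11116$)
$N = 21441$ ($N = \left(4385 + 11116\right) + 5940 = 15501 + 5940 = 21441$)
$\frac{-14 - 760}{-38370} + \frac{N}{-40500} = \frac{-14 - 760}{-38370} + \frac{21441}{-40500} = \left(-14 - 760\right) \left(- \frac{1}{38370}\right) + 21441 \left(- \frac{1}{40500}\right) = \left(-774\right) \left(- \frac{1}{38370}\right) - \frac{7147}{13500} = \frac{129}{6395} - \frac{7147}{13500} = - \frac{8792713}{17266500}$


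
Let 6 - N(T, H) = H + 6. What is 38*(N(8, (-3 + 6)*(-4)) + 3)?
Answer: 570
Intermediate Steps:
N(T, H) = -H (N(T, H) = 6 - (H + 6) = 6 - (6 + H) = 6 + (-6 - H) = -H)
38*(N(8, (-3 + 6)*(-4)) + 3) = 38*(-(-3 + 6)*(-4) + 3) = 38*(-3*(-4) + 3) = 38*(-1*(-12) + 3) = 38*(12 + 3) = 38*15 = 570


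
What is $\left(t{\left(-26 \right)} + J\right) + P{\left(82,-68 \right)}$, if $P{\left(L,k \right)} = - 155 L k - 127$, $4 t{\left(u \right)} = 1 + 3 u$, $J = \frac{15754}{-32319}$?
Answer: $\frac{111711691649}{129276} \approx 8.6413 \cdot 10^{5}$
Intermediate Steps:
$J = - \frac{15754}{32319}$ ($J = 15754 \left(- \frac{1}{32319}\right) = - \frac{15754}{32319} \approx -0.48745$)
$t{\left(u \right)} = \frac{1}{4} + \frac{3 u}{4}$ ($t{\left(u \right)} = \frac{1 + 3 u}{4} = \frac{1}{4} + \frac{3 u}{4}$)
$P{\left(L,k \right)} = -127 - 155 L k$ ($P{\left(L,k \right)} = - 155 L k - 127 = -127 - 155 L k$)
$\left(t{\left(-26 \right)} + J\right) + P{\left(82,-68 \right)} = \left(\left(\frac{1}{4} + \frac{3}{4} \left(-26\right)\right) - \frac{15754}{32319}\right) - \left(127 + 12710 \left(-68\right)\right) = \left(\left(\frac{1}{4} - \frac{39}{2}\right) - \frac{15754}{32319}\right) + \left(-127 + 864280\right) = \left(- \frac{77}{4} - \frac{15754}{32319}\right) + 864153 = - \frac{2551579}{129276} + 864153 = \frac{111711691649}{129276}$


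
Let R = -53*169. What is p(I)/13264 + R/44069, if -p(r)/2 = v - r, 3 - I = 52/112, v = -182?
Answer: -1435574549/8183437024 ≈ -0.17542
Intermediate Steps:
R = -8957
I = 71/28 (I = 3 - 52/112 = 3 - 1*13/28 = 3 - 13/28 = 71/28 ≈ 2.5357)
p(r) = 364 + 2*r (p(r) = -2*(-182 - r) = 364 + 2*r)
p(I)/13264 + R/44069 = (364 + 2*(71/28))/13264 - 8957/44069 = (364 + 71/14)*(1/13264) - 8957*1/44069 = (5167/14)*(1/13264) - 8957/44069 = 5167/185696 - 8957/44069 = -1435574549/8183437024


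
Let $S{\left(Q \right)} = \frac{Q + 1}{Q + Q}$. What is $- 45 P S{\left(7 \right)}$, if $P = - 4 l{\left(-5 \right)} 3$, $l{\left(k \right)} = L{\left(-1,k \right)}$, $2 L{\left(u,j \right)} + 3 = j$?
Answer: $- \frac{8640}{7} \approx -1234.3$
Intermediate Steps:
$L{\left(u,j \right)} = - \frac{3}{2} + \frac{j}{2}$
$l{\left(k \right)} = - \frac{3}{2} + \frac{k}{2}$
$S{\left(Q \right)} = \frac{1 + Q}{2 Q}$
$P = 48$ ($P = - 4 \left(- \frac{3}{2} + \frac{1}{2} \left(-5\right)\right) 3 = - 4 \left(- \frac{3}{2} - \frac{5}{2}\right) 3 = \left(-4\right) \left(-4\right) 3 = 16 \cdot 3 = 48$)
$- 45 P S{\left(7 \right)} = \left(-45\right) 48 \frac{1 + 7}{2 \cdot 7} = - 2160 \cdot \frac{1}{2} \cdot \frac{1}{7} \cdot 8 = \left(-2160\right) \frac{4}{7} = - \frac{8640}{7}$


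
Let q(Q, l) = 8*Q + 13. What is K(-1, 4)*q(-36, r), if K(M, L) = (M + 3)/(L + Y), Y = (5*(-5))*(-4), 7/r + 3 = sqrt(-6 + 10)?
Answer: -275/52 ≈ -5.2885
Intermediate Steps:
r = -7 (r = 7/(-3 + sqrt(-6 + 10)) = 7/(-3 + sqrt(4)) = 7/(-3 + 2) = 7/(-1) = 7*(-1) = -7)
Y = 100 (Y = -25*(-4) = 100)
q(Q, l) = 13 + 8*Q
K(M, L) = (3 + M)/(100 + L) (K(M, L) = (M + 3)/(L + 100) = (3 + M)/(100 + L))
K(-1, 4)*q(-36, r) = ((3 - 1)/(100 + 4))*(13 + 8*(-36)) = (2/104)*(13 - 288) = ((1/104)*2)*(-275) = (1/52)*(-275) = -275/52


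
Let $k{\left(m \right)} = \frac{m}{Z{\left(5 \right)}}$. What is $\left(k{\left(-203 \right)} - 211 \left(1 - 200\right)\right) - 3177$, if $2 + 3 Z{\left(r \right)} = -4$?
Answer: $\frac{77827}{2} \approx 38914.0$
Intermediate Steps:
$Z{\left(r \right)} = -2$ ($Z{\left(r \right)} = - \frac{2}{3} + \frac{1}{3} \left(-4\right) = - \frac{2}{3} - \frac{4}{3} = -2$)
$k{\left(m \right)} = - \frac{m}{2}$ ($k{\left(m \right)} = \frac{m}{-2} = m \left(- \frac{1}{2}\right) = - \frac{m}{2}$)
$\left(k{\left(-203 \right)} - 211 \left(1 - 200\right)\right) - 3177 = \left(\left(- \frac{1}{2}\right) \left(-203\right) - 211 \left(1 - 200\right)\right) - 3177 = \left(\frac{203}{2} - -41989\right) - 3177 = \left(\frac{203}{2} + 41989\right) - 3177 = \frac{84181}{2} - 3177 = \frac{77827}{2}$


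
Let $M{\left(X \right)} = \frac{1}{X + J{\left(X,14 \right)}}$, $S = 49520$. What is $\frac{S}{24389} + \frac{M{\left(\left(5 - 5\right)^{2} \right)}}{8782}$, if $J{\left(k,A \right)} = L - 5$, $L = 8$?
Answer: $\frac{1304678309}{642552594} \approx 2.0305$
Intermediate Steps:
$J{\left(k,A \right)} = 3$ ($J{\left(k,A \right)} = 8 - 5 = 3$)
$M{\left(X \right)} = \frac{1}{3 + X}$ ($M{\left(X \right)} = \frac{1}{X + 3} = \frac{1}{3 + X}$)
$\frac{S}{24389} + \frac{M{\left(\left(5 - 5\right)^{2} \right)}}{8782} = \frac{49520}{24389} + \frac{1}{\left(3 + \left(5 - 5\right)^{2}\right) 8782} = 49520 \cdot \frac{1}{24389} + \frac{1}{3 + 0^{2}} \cdot \frac{1}{8782} = \frac{49520}{24389} + \frac{1}{3 + 0} \cdot \frac{1}{8782} = \frac{49520}{24389} + \frac{1}{3} \cdot \frac{1}{8782} = \frac{49520}{24389} + \frac{1}{26346} = \frac{1304678309}{642552594}$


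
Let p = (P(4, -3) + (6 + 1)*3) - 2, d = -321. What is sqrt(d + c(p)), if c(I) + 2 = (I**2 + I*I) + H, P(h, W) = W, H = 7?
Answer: 14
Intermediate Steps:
p = 16 (p = (-3 + (6 + 1)*3) - 2 = (-3 + 7*3) - 2 = (-3 + 21) - 2 = 18 - 2 = 16)
c(I) = 5 + 2*I**2 (c(I) = -2 + ((I**2 + I*I) + 7) = -2 + ((I**2 + I**2) + 7) = -2 + (2*I**2 + 7) = -2 + (7 + 2*I**2) = 5 + 2*I**2)
sqrt(d + c(p)) = sqrt(-321 + (5 + 2*16**2)) = sqrt(-321 + (5 + 2*256)) = sqrt(-321 + (5 + 512)) = sqrt(-321 + 517) = sqrt(196) = 14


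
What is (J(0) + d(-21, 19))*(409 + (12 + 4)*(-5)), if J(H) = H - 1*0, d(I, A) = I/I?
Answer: 329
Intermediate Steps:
d(I, A) = 1
J(H) = H (J(H) = H + 0 = H)
(J(0) + d(-21, 19))*(409 + (12 + 4)*(-5)) = (0 + 1)*(409 + (12 + 4)*(-5)) = 1*(409 + 16*(-5)) = 1*(409 - 80) = 1*329 = 329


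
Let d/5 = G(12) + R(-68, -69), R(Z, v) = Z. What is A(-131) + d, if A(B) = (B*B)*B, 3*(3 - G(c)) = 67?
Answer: -6745583/3 ≈ -2.2485e+6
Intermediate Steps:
G(c) = -58/3 (G(c) = 3 - ⅓*67 = 3 - 67/3 = -58/3)
A(B) = B³ (A(B) = B²*B = B³)
d = -1310/3 (d = 5*(-58/3 - 68) = 5*(-262/3) = -1310/3 ≈ -436.67)
A(-131) + d = (-131)³ - 1310/3 = -2248091 - 1310/3 = -6745583/3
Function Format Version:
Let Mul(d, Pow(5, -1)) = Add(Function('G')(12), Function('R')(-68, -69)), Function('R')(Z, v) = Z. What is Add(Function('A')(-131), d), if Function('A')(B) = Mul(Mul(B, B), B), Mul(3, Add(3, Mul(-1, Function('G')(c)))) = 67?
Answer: Rational(-6745583, 3) ≈ -2.2485e+6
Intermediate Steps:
Function('G')(c) = Rational(-58, 3) (Function('G')(c) = Add(3, Mul(Rational(-1, 3), 67)) = Add(3, Rational(-67, 3)) = Rational(-58, 3))
Function('A')(B) = Pow(B, 3) (Function('A')(B) = Mul(Pow(B, 2), B) = Pow(B, 3))
d = Rational(-1310, 3) (d = Mul(5, Add(Rational(-58, 3), -68)) = Mul(5, Rational(-262, 3)) = Rational(-1310, 3) ≈ -436.67)
Add(Function('A')(-131), d) = Add(Pow(-131, 3), Rational(-1310, 3)) = Add(-2248091, Rational(-1310, 3)) = Rational(-6745583, 3)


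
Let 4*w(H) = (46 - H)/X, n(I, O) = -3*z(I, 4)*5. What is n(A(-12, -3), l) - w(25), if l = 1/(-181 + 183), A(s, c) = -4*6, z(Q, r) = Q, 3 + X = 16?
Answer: 18699/52 ≈ 359.60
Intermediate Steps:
X = 13 (X = -3 + 16 = 13)
A(s, c) = -24
l = 1/2 ≈ 0.50000
n(I, O) = -15*I (n(I, O) = -3*I*5 = -15*I)
w(H) = 23/26 - H/52 (w(H) = ((46 - H)/13)/4 = ((46 - H)*(1/13))/4 = (46/13 - H/13)/4 = 23/26 - H/52)
n(A(-12, -3), l) - w(25) = -15*(-24) - (23/26 - 1/52*25) = 360 - (23/26 - 25/52) = 360 - 1*21/52 = 360 - 21/52 = 18699/52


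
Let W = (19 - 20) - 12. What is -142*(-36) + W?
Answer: 5099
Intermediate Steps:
W = -13 (W = -1 - 12 = -13)
-142*(-36) + W = -142*(-36) - 13 = 5112 - 13 = 5099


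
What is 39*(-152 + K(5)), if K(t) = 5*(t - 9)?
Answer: -6708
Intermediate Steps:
K(t) = -45 + 5*t (K(t) = 5*(-9 + t) = -45 + 5*t)
39*(-152 + K(5)) = 39*(-152 + (-45 + 5*5)) = 39*(-152 + (-45 + 25)) = 39*(-152 - 20) = 39*(-172) = -6708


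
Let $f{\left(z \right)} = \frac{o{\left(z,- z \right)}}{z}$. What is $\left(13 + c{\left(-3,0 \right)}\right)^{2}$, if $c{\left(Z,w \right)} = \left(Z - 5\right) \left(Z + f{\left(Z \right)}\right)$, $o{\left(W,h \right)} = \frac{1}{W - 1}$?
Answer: $\frac{11881}{9} \approx 1320.1$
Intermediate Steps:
$o{\left(W,h \right)} = \frac{1}{-1 + W}$
$f{\left(z \right)} = \frac{1}{z \left(-1 + z\right)}$ ($f{\left(z \right)} = \frac{1}{\left(-1 + z\right) z} = \frac{1}{z \left(-1 + z\right)}$)
$c{\left(Z,w \right)} = \left(-5 + Z\right) \left(Z + \frac{1}{Z \left(-1 + Z\right)}\right)$ ($c{\left(Z,w \right)} = \left(Z - 5\right) \left(Z + \frac{1}{Z \left(-1 + Z\right)}\right) = \left(-5 + Z\right) \left(Z + \frac{1}{Z \left(-1 + Z\right)}\right)$)
$\left(13 + c{\left(-3,0 \right)}\right)^{2} = \left(13 + \frac{-5 - 3 + \left(-3\right)^{4} - 6 \left(-3\right)^{3} + 5 \left(-3\right)^{2}}{\left(-3\right) \left(-1 - 3\right)}\right)^{2} = \left(13 - \frac{-5 - 3 + 81 - -162 + 5 \cdot 9}{3 \left(-4\right)}\right)^{2} = \left(13 - - \frac{-5 - 3 + 81 + 162 + 45}{12}\right)^{2} = \left(13 - \left(- \frac{1}{12}\right) 280\right)^{2} = \left(13 + \frac{70}{3}\right)^{2} = \left(\frac{109}{3}\right)^{2} = \frac{11881}{9}$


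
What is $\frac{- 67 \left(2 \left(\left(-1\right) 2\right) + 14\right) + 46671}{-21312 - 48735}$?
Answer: $- \frac{46001}{70047} \approx -0.65672$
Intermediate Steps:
$\frac{- 67 \left(2 \left(\left(-1\right) 2\right) + 14\right) + 46671}{-21312 - 48735} = \frac{- 67 \left(2 \left(-2\right) + 14\right) + 46671}{-70047} = \left(- 67 \left(-4 + 14\right) + 46671\right) \left(- \frac{1}{70047}\right) = \left(\left(-67\right) 10 + 46671\right) \left(- \frac{1}{70047}\right) = \left(-670 + 46671\right) \left(- \frac{1}{70047}\right) = 46001 \left(- \frac{1}{70047}\right) = - \frac{46001}{70047}$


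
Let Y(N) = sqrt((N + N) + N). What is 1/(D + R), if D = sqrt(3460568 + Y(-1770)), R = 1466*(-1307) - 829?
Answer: -1/(1916891 - sqrt(3460568 + 3*I*sqrt(590))) ≈ -5.2218e-7 - 5.3406e-15*I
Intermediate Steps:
R = -1916891 (R = -1916062 - 829 = -1916891)
Y(N) = sqrt(3)*sqrt(N) (Y(N) = sqrt(2*N + N) = sqrt(3*N) = sqrt(3)*sqrt(N))
D = sqrt(3460568 + 3*I*sqrt(590)) (D = sqrt(3460568 + sqrt(3)*sqrt(-1770)) = sqrt(3460568 + sqrt(3)*(I*sqrt(1770))) = sqrt(3460568 + 3*I*sqrt(590)) ≈ 1860.3 + 0.02*I)
1/(D + R) = 1/(sqrt(3460568 + 3*I*sqrt(590)) - 1916891) = 1/(-1916891 + sqrt(3460568 + 3*I*sqrt(590)))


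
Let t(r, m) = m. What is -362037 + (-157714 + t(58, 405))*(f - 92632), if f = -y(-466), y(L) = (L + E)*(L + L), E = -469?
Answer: 151653694031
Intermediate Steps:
y(L) = 2*L*(-469 + L) (y(L) = (L - 469)*(L + L) = (-469 + L)*(2*L) = 2*L*(-469 + L))
f = -871420 (f = -2*(-466)*(-469 - 466) = -2*(-466)*(-935) = -1*871420 = -871420)
-362037 + (-157714 + t(58, 405))*(f - 92632) = -362037 + (-157714 + 405)*(-871420 - 92632) = -362037 - 157309*(-964052) = -362037 + 151654056068 = 151653694031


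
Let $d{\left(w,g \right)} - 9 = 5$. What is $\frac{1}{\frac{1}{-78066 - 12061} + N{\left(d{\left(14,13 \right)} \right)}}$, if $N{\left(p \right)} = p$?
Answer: $\frac{90127}{1261777} \approx 0.071429$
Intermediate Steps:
$d{\left(w,g \right)} = 14$ ($d{\left(w,g \right)} = 9 + 5 = 14$)
$\frac{1}{\frac{1}{-78066 - 12061} + N{\left(d{\left(14,13 \right)} \right)}} = \frac{1}{\frac{1}{-78066 - 12061} + 14} = \frac{1}{\frac{1}{-90127} + 14} = \frac{1}{- \frac{1}{90127} + 14} = \frac{1}{\frac{1261777}{90127}} = \frac{90127}{1261777}$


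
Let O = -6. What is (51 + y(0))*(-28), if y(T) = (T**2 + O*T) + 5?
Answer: -1568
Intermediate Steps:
y(T) = 5 + T**2 - 6*T (y(T) = (T**2 - 6*T) + 5 = 5 + T**2 - 6*T)
(51 + y(0))*(-28) = (51 + (5 + 0**2 - 6*0))*(-28) = (51 + (5 + 0 + 0))*(-28) = (51 + 5)*(-28) = 56*(-28) = -1568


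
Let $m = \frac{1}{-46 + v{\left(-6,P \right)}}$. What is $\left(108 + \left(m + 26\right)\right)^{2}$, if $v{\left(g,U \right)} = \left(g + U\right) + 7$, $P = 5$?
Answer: $\frac{28718881}{1600} \approx 17949.0$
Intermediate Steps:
$v{\left(g,U \right)} = 7 + U + g$ ($v{\left(g,U \right)} = \left(U + g\right) + 7 = 7 + U + g$)
$m = - \frac{1}{40}$ ($m = \frac{1}{-46 + \left(7 + 5 - 6\right)} = \frac{1}{-46 + 6} = \frac{1}{-40} = - \frac{1}{40} \approx -0.025$)
$\left(108 + \left(m + 26\right)\right)^{2} = \left(108 + \left(- \frac{1}{40} + 26\right)\right)^{2} = \left(108 + \frac{1039}{40}\right)^{2} = \left(\frac{5359}{40}\right)^{2} = \frac{28718881}{1600}$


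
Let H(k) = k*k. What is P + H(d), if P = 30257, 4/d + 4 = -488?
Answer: 457758154/15129 ≈ 30257.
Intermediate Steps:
d = -1/123 (d = 4/(-4 - 488) = 4/(-492) = 4*(-1/492) = -1/123 ≈ -0.0081301)
H(k) = k²
P + H(d) = 30257 + (-1/123)² = 30257 + 1/15129 = 457758154/15129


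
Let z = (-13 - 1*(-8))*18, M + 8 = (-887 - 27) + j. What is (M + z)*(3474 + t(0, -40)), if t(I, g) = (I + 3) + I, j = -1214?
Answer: -7739802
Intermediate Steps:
t(I, g) = 3 + 2*I (t(I, g) = (3 + I) + I = 3 + 2*I)
M = -2136 (M = -8 + ((-887 - 27) - 1214) = -8 + (-914 - 1214) = -8 - 2128 = -2136)
z = -90 (z = (-13 + 8)*18 = -5*18 = -90)
(M + z)*(3474 + t(0, -40)) = (-2136 - 90)*(3474 + (3 + 2*0)) = -2226*(3474 + (3 + 0)) = -2226*(3474 + 3) = -2226*3477 = -7739802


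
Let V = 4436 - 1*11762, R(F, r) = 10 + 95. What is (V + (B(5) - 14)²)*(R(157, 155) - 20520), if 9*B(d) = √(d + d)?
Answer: 3930023600/27 + 190540*√10/3 ≈ 1.4576e+8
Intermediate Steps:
R(F, r) = 105
B(d) = √2*√d/9 (B(d) = √(d + d)/9 = √(2*d)/9 = (√2*√d)/9 = √2*√d/9)
V = -7326 (V = 4436 - 11762 = -7326)
(V + (B(5) - 14)²)*(R(157, 155) - 20520) = (-7326 + (√2*√5/9 - 14)²)*(105 - 20520) = (-7326 + (√10/9 - 14)²)*(-20415) = (-7326 + (-14 + √10/9)²)*(-20415) = 149560290 - 20415*(-14 + √10/9)²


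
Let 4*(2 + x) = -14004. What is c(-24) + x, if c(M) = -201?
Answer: -3704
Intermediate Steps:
x = -3503 (x = -2 + (1/4)*(-14004) = -2 - 3501 = -3503)
c(-24) + x = -201 - 3503 = -3704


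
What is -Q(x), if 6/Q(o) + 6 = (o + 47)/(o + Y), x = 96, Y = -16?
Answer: 480/337 ≈ 1.4243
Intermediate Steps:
Q(o) = 6/(-6 + (47 + o)/(-16 + o)) (Q(o) = 6/(-6 + (o + 47)/(o - 16)) = 6/(-6 + (47 + o)/(-16 + o)))
-Q(x) = -6*(16 - 1*96)/(-143 + 5*96) = -6*(16 - 96)/(-143 + 480) = -6*(-80)/337 = -1*(-480/337) = 480/337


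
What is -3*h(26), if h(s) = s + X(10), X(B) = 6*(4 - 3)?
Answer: -96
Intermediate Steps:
X(B) = 6 (X(B) = 6*1 = 6)
h(s) = 6 + s (h(s) = s + 6 = 6 + s)
-3*h(26) = -3*(6 + 26) = -3*32 = -96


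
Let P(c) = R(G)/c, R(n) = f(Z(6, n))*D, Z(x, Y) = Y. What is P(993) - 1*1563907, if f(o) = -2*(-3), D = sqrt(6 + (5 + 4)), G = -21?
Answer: -1563907 + 2*sqrt(15)/331 ≈ -1.5639e+6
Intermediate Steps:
D = sqrt(15) (D = sqrt(6 + 9) = sqrt(15) ≈ 3.8730)
f(o) = 6
R(n) = 6*sqrt(15)
P(c) = 6*sqrt(15)/c (P(c) = (6*sqrt(15))/c = 6*sqrt(15)/c)
P(993) - 1*1563907 = 6*sqrt(15)/993 - 1*1563907 = 6*sqrt(15)*(1/993) - 1563907 = 2*sqrt(15)/331 - 1563907 = -1563907 + 2*sqrt(15)/331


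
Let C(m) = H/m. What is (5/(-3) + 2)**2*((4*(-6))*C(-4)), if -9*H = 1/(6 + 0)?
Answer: -1/81 ≈ -0.012346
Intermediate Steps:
H = -1/54 (H = -1/(9*(6 + 0)) = -1/9/6 = -1/9*1/6 = -1/54 ≈ -0.018519)
C(m) = -1/(54*m)
(5/(-3) + 2)**2*((4*(-6))*C(-4)) = (5/(-3) + 2)**2*((4*(-6))*(-1/54/(-4))) = (5*(-1/3) + 2)**2*(-(-4)*(-1)/(9*4)) = (-5/3 + 2)**2*(-24*1/216) = (1/3)**2*(-1/9) = (1/9)*(-1/9) = -1/81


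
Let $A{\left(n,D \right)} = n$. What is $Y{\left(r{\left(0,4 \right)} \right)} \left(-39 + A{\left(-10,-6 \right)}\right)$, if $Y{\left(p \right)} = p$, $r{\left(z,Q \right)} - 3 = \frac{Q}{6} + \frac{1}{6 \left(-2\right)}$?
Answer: $- \frac{2107}{12} \approx -175.58$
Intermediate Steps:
$r{\left(z,Q \right)} = \frac{35}{12} + \frac{Q}{6}$ ($r{\left(z,Q \right)} = 3 + \left(\frac{Q}{6} + \frac{1}{6 \left(-2\right)}\right) = 3 + \left(Q \frac{1}{6} + \frac{1}{6} \left(- \frac{1}{2}\right)\right) = 3 + \left(\frac{Q}{6} - \frac{1}{12}\right) = 3 + \left(- \frac{1}{12} + \frac{Q}{6}\right) = \frac{35}{12} + \frac{Q}{6}$)
$Y{\left(r{\left(0,4 \right)} \right)} \left(-39 + A{\left(-10,-6 \right)}\right) = \left(\frac{35}{12} + \frac{1}{6} \cdot 4\right) \left(-39 - 10\right) = \left(\frac{35}{12} + \frac{2}{3}\right) \left(-49\right) = \frac{43}{12} \left(-49\right) = - \frac{2107}{12}$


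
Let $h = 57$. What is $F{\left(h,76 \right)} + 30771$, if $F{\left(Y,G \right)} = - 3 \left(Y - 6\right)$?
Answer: $30618$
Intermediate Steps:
$F{\left(Y,G \right)} = 18 - 3 Y$ ($F{\left(Y,G \right)} = - 3 \left(-6 + Y\right) = 18 - 3 Y$)
$F{\left(h,76 \right)} + 30771 = \left(18 - 171\right) + 30771 = -153 + 30771 = 30618$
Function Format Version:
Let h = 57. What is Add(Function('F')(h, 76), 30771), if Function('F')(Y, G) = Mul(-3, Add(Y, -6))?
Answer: 30618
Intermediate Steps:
Function('F')(Y, G) = Add(18, Mul(-3, Y)) (Function('F')(Y, G) = Mul(-3, Add(-6, Y)) = Add(18, Mul(-3, Y)))
Add(Function('F')(h, 76), 30771) = Add(Add(18, Mul(-3, 57)), 30771) = Add(Add(18, -171), 30771) = Add(-153, 30771) = 30618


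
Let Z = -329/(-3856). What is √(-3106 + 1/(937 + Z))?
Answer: 5*I*√180239969362354/1204467 ≈ 55.732*I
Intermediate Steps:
Z = 329/3856 (Z = -329*(-1/3856) = 329/3856 ≈ 0.085322)
√(-3106 + 1/(937 + Z)) = √(-3106 + 1/(937 + 329/3856)) = √(-3106 + 1/(3613401/3856)) = √(-3106 + 3856/3613401) = √(-11223219650/3613401) = 5*I*√180239969362354/1204467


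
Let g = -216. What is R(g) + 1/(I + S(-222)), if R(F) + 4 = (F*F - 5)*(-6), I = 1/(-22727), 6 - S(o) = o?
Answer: -1450425019323/5181755 ≈ -2.7991e+5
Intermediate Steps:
S(o) = 6 - o
I = -1/22727 ≈ -4.4001e-5
R(F) = 26 - 6*F² (R(F) = -4 + (F*F - 5)*(-6) = -4 + (F² - 5)*(-6) = -4 + (-5 + F²)*(-6) = -4 + (30 - 6*F²) = 26 - 6*F²)
R(g) + 1/(I + S(-222)) = (26 - 6*(-216)²) + 1/(-1/22727 + (6 - 1*(-222))) = (26 - 6*46656) + 1/(-1/22727 + (6 + 222)) = (26 - 279936) + 1/(-1/22727 + 228) = -279910 + 1/(5181755/22727) = -279910 + 22727/5181755 = -1450425019323/5181755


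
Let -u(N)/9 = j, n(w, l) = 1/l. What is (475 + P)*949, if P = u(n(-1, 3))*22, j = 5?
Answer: -488735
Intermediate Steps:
u(N) = -45 (u(N) = -9*5 = -45)
P = -990 (P = -45*22 = -990)
(475 + P)*949 = (475 - 990)*949 = -515*949 = -488735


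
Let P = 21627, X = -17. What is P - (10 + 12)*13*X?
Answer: 26489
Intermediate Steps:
P - (10 + 12)*13*X = 21627 - (10 + 12)*13*(-17) = 21627 - 22*13*(-17) = 21627 - 286*(-17) = 21627 - 1*(-4862) = 21627 + 4862 = 26489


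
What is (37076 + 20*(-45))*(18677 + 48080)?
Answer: 2415001232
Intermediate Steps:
(37076 + 20*(-45))*(18677 + 48080) = (37076 - 900)*66757 = 36176*66757 = 2415001232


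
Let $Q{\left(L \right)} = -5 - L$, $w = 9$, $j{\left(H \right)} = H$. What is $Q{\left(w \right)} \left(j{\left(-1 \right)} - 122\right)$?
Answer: $1722$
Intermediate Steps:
$Q{\left(w \right)} \left(j{\left(-1 \right)} - 122\right) = \left(-5 - 9\right) \left(-1 - 122\right) = \left(-5 - 9\right) \left(-123\right) = \left(-14\right) \left(-123\right) = 1722$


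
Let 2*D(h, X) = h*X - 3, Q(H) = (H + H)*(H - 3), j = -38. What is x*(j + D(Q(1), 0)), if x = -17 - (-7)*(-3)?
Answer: 1501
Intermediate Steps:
x = -38 (x = -17 - 1*21 = -17 - 21 = -38)
Q(H) = 2*H*(-3 + H) (Q(H) = (2*H)*(-3 + H) = 2*H*(-3 + H))
D(h, X) = -3/2 + X*h/2 (D(h, X) = (h*X - 3)/2 = (X*h - 3)/2 = (-3 + X*h)/2 = -3/2 + X*h/2)
x*(j + D(Q(1), 0)) = -38*(-38 + (-3/2 + (½)*0*(2*1*(-3 + 1)))) = -38*(-38 + (-3/2 + (½)*0*(2*1*(-2)))) = -38*(-38 + (-3/2 + (½)*0*(-4))) = -38*(-38 + (-3/2 + 0)) = -38*(-38 - 3/2) = -38*(-79/2) = 1501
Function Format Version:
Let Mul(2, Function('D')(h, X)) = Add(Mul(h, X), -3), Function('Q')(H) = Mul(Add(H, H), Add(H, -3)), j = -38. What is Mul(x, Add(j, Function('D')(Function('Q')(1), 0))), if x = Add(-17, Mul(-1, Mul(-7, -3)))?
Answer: 1501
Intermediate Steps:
x = -38 (x = Add(-17, Mul(-1, 21)) = Add(-17, -21) = -38)
Function('Q')(H) = Mul(2, H, Add(-3, H)) (Function('Q')(H) = Mul(Mul(2, H), Add(-3, H)) = Mul(2, H, Add(-3, H)))
Function('D')(h, X) = Add(Rational(-3, 2), Mul(Rational(1, 2), X, h)) (Function('D')(h, X) = Mul(Rational(1, 2), Add(Mul(h, X), -3)) = Mul(Rational(1, 2), Add(Mul(X, h), -3)) = Mul(Rational(1, 2), Add(-3, Mul(X, h))) = Add(Rational(-3, 2), Mul(Rational(1, 2), X, h)))
Mul(x, Add(j, Function('D')(Function('Q')(1), 0))) = Mul(-38, Add(-38, Add(Rational(-3, 2), Mul(Rational(1, 2), 0, Mul(2, 1, Add(-3, 1)))))) = Mul(-38, Add(-38, Add(Rational(-3, 2), Mul(Rational(1, 2), 0, Mul(2, 1, -2))))) = Mul(-38, Add(-38, Add(Rational(-3, 2), Mul(Rational(1, 2), 0, -4)))) = Mul(-38, Add(-38, Add(Rational(-3, 2), 0))) = Mul(-38, Add(-38, Rational(-3, 2))) = Mul(-38, Rational(-79, 2)) = 1501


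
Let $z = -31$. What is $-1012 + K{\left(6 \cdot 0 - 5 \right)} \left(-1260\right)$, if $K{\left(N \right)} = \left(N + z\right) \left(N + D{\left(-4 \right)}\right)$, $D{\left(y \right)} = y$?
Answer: $-409252$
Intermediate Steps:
$K{\left(N \right)} = \left(-31 + N\right) \left(-4 + N\right)$ ($K{\left(N \right)} = \left(N - 31\right) \left(N - 4\right) = \left(-31 + N\right) \left(-4 + N\right)$)
$-1012 + K{\left(6 \cdot 0 - 5 \right)} \left(-1260\right) = -1012 + \left(124 + \left(6 \cdot 0 - 5\right)^{2} - 35 \left(6 \cdot 0 - 5\right)\right) \left(-1260\right) = -1012 + \left(124 + \left(0 - 5\right)^{2} - 35 \left(0 - 5\right)\right) \left(-1260\right) = -1012 + \left(124 + \left(-5\right)^{2} - -175\right) \left(-1260\right) = -1012 + \left(124 + 25 + 175\right) \left(-1260\right) = -1012 + 324 \left(-1260\right) = -1012 - 408240 = -409252$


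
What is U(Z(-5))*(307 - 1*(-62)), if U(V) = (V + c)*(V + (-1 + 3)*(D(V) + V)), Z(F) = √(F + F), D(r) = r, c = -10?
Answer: -18450 - 18450*I*√10 ≈ -18450.0 - 58344.0*I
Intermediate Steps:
Z(F) = √2*√F (Z(F) = √(2*F) = √2*√F)
U(V) = 5*V*(-10 + V) (U(V) = (V - 10)*(V + (-1 + 3)*(V + V)) = (-10 + V)*(V + 2*(2*V)) = (-10 + V)*(V + 4*V) = (-10 + V)*(5*V) = 5*V*(-10 + V))
U(Z(-5))*(307 - 1*(-62)) = (5*(√2*√(-5))*(-10 + √2*√(-5)))*(307 - 1*(-62)) = (5*(√2*(I*√5))*(-10 + √2*(I*√5)))*(307 + 62) = (5*(I*√10)*(-10 + I*√10))*369 = (5*I*√10*(-10 + I*√10))*369 = 1845*I*√10*(-10 + I*√10)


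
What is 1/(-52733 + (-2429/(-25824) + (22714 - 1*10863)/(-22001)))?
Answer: -81164832/4280101171541 ≈ -1.8963e-5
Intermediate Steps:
1/(-52733 + (-2429/(-25824) + (22714 - 1*10863)/(-22001))) = 1/(-52733 + (-2429*(-1/25824) + (22714 - 10863)*(-1/22001))) = 1/(-52733 + (2429/25824 + 11851*(-1/22001))) = 1/(-52733 + (2429/25824 - 1693/3143)) = 1/(-52733 - 36085685/81164832) = 1/(-4280101171541/81164832) = -81164832/4280101171541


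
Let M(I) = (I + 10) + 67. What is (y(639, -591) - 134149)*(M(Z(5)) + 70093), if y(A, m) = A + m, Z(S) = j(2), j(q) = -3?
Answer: -9409464867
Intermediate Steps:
Z(S) = -3
M(I) = 77 + I (M(I) = (10 + I) + 67 = 77 + I)
(y(639, -591) - 134149)*(M(Z(5)) + 70093) = ((639 - 591) - 134149)*((77 - 3) + 70093) = (48 - 134149)*(74 + 70093) = -134101*70167 = -9409464867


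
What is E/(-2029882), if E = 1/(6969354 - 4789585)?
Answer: -1/4424673857258 ≈ -2.2601e-13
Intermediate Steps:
E = 1/2179769 ≈ 4.5876e-7
E/(-2029882) = (1/2179769)/(-2029882) = (1/2179769)*(-1/2029882) = -1/4424673857258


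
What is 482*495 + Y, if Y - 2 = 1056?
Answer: 239648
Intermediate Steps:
Y = 1058 (Y = 2 + 1056 = 1058)
482*495 + Y = 482*495 + 1058 = 238590 + 1058 = 239648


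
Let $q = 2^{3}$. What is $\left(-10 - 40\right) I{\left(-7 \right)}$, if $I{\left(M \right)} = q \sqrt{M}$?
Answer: $- 400 i \sqrt{7} \approx - 1058.3 i$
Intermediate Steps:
$q = 8$
$I{\left(M \right)} = 8 \sqrt{M}$
$\left(-10 - 40\right) I{\left(-7 \right)} = \left(-10 - 40\right) 8 \sqrt{-7} = \left(-10 - 40\right) 8 i \sqrt{7} = - 50 \cdot 8 i \sqrt{7} = - 400 i \sqrt{7}$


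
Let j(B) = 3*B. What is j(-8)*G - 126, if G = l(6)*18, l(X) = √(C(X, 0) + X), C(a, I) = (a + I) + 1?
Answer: -126 - 432*√13 ≈ -1683.6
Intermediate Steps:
C(a, I) = 1 + I + a (C(a, I) = (I + a) + 1 = 1 + I + a)
l(X) = √(1 + 2*X) (l(X) = √((1 + 0 + X) + X) = √((1 + X) + X) = √(1 + 2*X))
G = 18*√13 (G = √(1 + 2*6)*18 = √(1 + 12)*18 = √13*18 = 18*√13 ≈ 64.900)
j(-8)*G - 126 = (3*(-8))*(18*√13) - 126 = -432*√13 - 126 = -126 - 432*√13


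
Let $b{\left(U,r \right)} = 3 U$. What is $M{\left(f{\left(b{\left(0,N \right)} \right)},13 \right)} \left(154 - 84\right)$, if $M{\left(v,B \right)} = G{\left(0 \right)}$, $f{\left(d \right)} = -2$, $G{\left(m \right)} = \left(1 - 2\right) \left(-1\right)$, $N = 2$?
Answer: $70$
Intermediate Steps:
$G{\left(m \right)} = 1$ ($G{\left(m \right)} = \left(-1\right) \left(-1\right) = 1$)
$M{\left(v,B \right)} = 1$
$M{\left(f{\left(b{\left(0,N \right)} \right)},13 \right)} \left(154 - 84\right) = 1 \left(154 - 84\right) = 1 \cdot 70 = 70$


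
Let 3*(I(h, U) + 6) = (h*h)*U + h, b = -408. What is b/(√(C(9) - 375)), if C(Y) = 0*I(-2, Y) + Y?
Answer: 68*I*√366/61 ≈ 21.327*I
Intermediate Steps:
I(h, U) = -6 + h/3 + U*h²/3 (I(h, U) = -6 + ((h*h)*U + h)/3 = -6 + (h²*U + h)/3 = -6 + (U*h² + h)/3 = -6 + (h + U*h²)/3 = -6 + (h/3 + U*h²/3) = -6 + h/3 + U*h²/3)
C(Y) = Y (C(Y) = 0*(-6 + (⅓)*(-2) + (⅓)*Y*(-2)²) + Y = 0*(-6 - ⅔ + (⅓)*Y*4) + Y = 0*(-6 - ⅔ + 4*Y/3) + Y = 0*(-20/3 + 4*Y/3) + Y = 0 + Y = Y)
b/(√(C(9) - 375)) = -408/√(9 - 375) = -408*(-I*√366/366) = -(-68)*I*√366/61 = 68*I*√366/61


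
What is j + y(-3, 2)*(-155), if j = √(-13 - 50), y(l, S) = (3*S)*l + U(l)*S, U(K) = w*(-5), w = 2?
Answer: 5890 + 3*I*√7 ≈ 5890.0 + 7.9373*I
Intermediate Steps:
U(K) = -10 (U(K) = 2*(-5) = -10)
y(l, S) = -10*S + 3*S*l (y(l, S) = (3*S)*l - 10*S = 3*S*l - 10*S = -10*S + 3*S*l)
j = 3*I*√7 (j = √(-63) = 3*I*√7 ≈ 7.9373*I)
j + y(-3, 2)*(-155) = 3*I*√7 + (2*(-10 + 3*(-3)))*(-155) = 3*I*√7 + (2*(-10 - 9))*(-155) = 3*I*√7 + (2*(-19))*(-155) = 3*I*√7 - 38*(-155) = 3*I*√7 + 5890 = 5890 + 3*I*√7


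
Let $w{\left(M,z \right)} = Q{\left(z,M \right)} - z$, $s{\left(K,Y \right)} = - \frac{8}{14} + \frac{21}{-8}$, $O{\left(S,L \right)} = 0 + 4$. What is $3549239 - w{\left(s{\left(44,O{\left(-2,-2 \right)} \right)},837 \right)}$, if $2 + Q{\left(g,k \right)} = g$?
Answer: $3549241$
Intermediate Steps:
$O{\left(S,L \right)} = 4$
$Q{\left(g,k \right)} = -2 + g$
$s{\left(K,Y \right)} = - \frac{179}{56}$ ($s{\left(K,Y \right)} = \left(-8\right) \frac{1}{14} + 21 \left(- \frac{1}{8}\right) = - \frac{4}{7} - \frac{21}{8} = - \frac{179}{56}$)
$w{\left(M,z \right)} = -2$ ($w{\left(M,z \right)} = \left(-2 + z\right) - z = -2$)
$3549239 - w{\left(s{\left(44,O{\left(-2,-2 \right)} \right)},837 \right)} = 3549239 - -2 = 3549239 + 2 = 3549241$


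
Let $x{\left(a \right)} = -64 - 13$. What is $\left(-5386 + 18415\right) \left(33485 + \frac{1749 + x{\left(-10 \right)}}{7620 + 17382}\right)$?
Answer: $\frac{1817965993603}{4167} \approx 4.3628 \cdot 10^{8}$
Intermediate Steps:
$x{\left(a \right)} = -77$
$\left(-5386 + 18415\right) \left(33485 + \frac{1749 + x{\left(-10 \right)}}{7620 + 17382}\right) = \left(-5386 + 18415\right) \left(33485 + \frac{1749 - 77}{7620 + 17382}\right) = 13029 \left(33485 + \frac{1672}{25002}\right) = 13029 \left(33485 + 1672 \cdot \frac{1}{25002}\right) = 13029 \left(33485 + \frac{836}{12501}\right) = 13029 \cdot \frac{418596821}{12501} = \frac{1817965993603}{4167}$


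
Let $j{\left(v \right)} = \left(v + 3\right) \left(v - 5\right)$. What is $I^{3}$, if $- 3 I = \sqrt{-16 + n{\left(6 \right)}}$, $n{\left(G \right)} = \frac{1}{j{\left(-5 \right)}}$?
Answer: $\frac{319 i \sqrt{1595}}{5400} \approx 2.3593 i$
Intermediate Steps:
$j{\left(v \right)} = \left(-5 + v\right) \left(3 + v\right)$ ($j{\left(v \right)} = \left(3 + v\right) \left(-5 + v\right) = \left(-5 + v\right) \left(3 + v\right)$)
$n{\left(G \right)} = \frac{1}{20}$ ($n{\left(G \right)} = \frac{1}{-15 + \left(-5\right)^{2} - -10} = \frac{1}{-15 + 25 + 10} = \frac{1}{20}$)
$I = - \frac{i \sqrt{1595}}{30}$ ($I = - \frac{\sqrt{-16 + \frac{1}{20}}}{3} = - \frac{\sqrt{- \frac{319}{20}}}{3} = - \frac{\frac{1}{10} i \sqrt{1595}}{3} = - \frac{i \sqrt{1595}}{30} \approx - 1.3312 i$)
$I^{3} = \left(- \frac{i \sqrt{1595}}{30}\right)^{3} = \frac{319 i \sqrt{1595}}{5400}$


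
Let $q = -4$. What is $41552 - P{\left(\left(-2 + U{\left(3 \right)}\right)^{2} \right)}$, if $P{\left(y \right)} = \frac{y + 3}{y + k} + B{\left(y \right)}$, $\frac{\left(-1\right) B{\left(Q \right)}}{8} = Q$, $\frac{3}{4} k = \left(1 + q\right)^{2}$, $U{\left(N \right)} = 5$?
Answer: $\frac{291364}{7} \approx 41623.0$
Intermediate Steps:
$k = 12$ ($k = \frac{4 \left(1 - 4\right)^{2}}{3} = \frac{4 \left(-3\right)^{2}}{3} = \frac{4}{3} \cdot 9 = 12$)
$B{\left(Q \right)} = - 8 Q$
$P{\left(y \right)} = - 8 y + \frac{3 + y}{12 + y}$ ($P{\left(y \right)} = \frac{y + 3}{y + 12} - 8 y = \frac{3 + y}{12 + y} - 8 y = - 8 y + \frac{3 + y}{12 + y}$)
$41552 - P{\left(\left(-2 + U{\left(3 \right)}\right)^{2} \right)} = 41552 - \frac{3 - 95 \left(-2 + 5\right)^{2} - 8 \left(\left(-2 + 5\right)^{2}\right)^{2}}{12 + \left(-2 + 5\right)^{2}} = 41552 - \frac{3 - 95 \cdot 3^{2} - 8 \left(3^{2}\right)^{2}}{12 + 3^{2}} = 41552 - \frac{3 - 855 - 8 \cdot 9^{2}}{12 + 9} = 41552 - \frac{3 - 855 - 648}{21} = 41552 - \frac{1}{21} \left(-1500\right) = 41552 - - \frac{500}{7} = 41552 + \frac{500}{7} = \frac{291364}{7}$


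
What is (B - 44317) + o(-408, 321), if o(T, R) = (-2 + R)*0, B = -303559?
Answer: -347876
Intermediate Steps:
o(T, R) = 0
(B - 44317) + o(-408, 321) = (-303559 - 44317) + 0 = -347876 + 0 = -347876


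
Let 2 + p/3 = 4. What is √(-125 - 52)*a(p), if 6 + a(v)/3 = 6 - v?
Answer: -18*I*√177 ≈ -239.47*I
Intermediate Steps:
p = 6 (p = -6 + 3*4 = -6 + 12 = 6)
a(v) = -3*v (a(v) = -18 + 3*(6 - v) = -18 + (18 - 3*v) = -3*v)
√(-125 - 52)*a(p) = √(-125 - 52)*(-3*6) = √(-177)*(-18) = (I*√177)*(-18) = -18*I*√177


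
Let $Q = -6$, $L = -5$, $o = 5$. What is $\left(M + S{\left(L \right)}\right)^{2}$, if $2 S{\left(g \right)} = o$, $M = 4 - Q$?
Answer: $\frac{625}{4} \approx 156.25$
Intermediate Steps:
$M = 10$ ($M = 4 - -6 = 4 + 6 = 10$)
$S{\left(g \right)} = \frac{5}{2}$ ($S{\left(g \right)} = \frac{1}{2} \cdot 5 = \frac{5}{2}$)
$\left(M + S{\left(L \right)}\right)^{2} = \left(10 + \frac{5}{2}\right)^{2} = \left(\frac{25}{2}\right)^{2} = \frac{625}{4}$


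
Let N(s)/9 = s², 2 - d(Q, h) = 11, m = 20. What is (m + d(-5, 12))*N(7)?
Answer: 4851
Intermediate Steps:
d(Q, h) = -9 (d(Q, h) = 2 - 1*11 = 2 - 11 = -9)
N(s) = 9*s²
(m + d(-5, 12))*N(7) = (20 - 9)*(9*7²) = 11*(9*49) = 11*441 = 4851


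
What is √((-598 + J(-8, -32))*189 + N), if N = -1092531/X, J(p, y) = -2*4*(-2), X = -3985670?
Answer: I*√1747376062780271430/3985670 ≈ 331.66*I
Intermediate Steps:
J(p, y) = 16 (J(p, y) = -8*(-2) = 16)
N = 1092531/3985670 (N = -1092531/(-3985670) = -1092531*(-1/3985670) = 1092531/3985670 ≈ 0.27411)
√((-598 + J(-8, -32))*189 + N) = √((-598 + 16)*189 + 1092531/3985670) = √(-582*189 + 1092531/3985670) = √(-109998 + 1092531/3985670) = √(-438414636129/3985670) = I*√1747376062780271430/3985670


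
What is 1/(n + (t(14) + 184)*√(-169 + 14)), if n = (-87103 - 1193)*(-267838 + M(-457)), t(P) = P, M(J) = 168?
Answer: 393903172/9309582534699796317 - 11*I*√155/31031941782332654390 ≈ 4.2312e-11 - 4.4132e-18*I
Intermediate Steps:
n = 23634190320 (n = (-87103 - 1193)*(-267838 + 168) = -88296*(-267670) = 23634190320)
1/(n + (t(14) + 184)*√(-169 + 14)) = 1/(23634190320 + (14 + 184)*√(-169 + 14)) = 1/(23634190320 + 198*√(-155)) = 1/(23634190320 + 198*(I*√155)) = 1/(23634190320 + 198*I*√155)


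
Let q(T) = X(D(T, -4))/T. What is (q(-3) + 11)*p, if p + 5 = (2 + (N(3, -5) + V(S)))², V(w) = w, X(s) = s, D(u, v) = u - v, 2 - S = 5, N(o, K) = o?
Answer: -32/3 ≈ -10.667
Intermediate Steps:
S = -3 (S = 2 - 1*5 = 2 - 5 = -3)
p = -1 (p = -5 + (2 + (3 - 3))² = -5 + (2 + 0)² = -5 + 2² = -5 + 4 = -1)
q(T) = (4 + T)/T (q(T) = (T - 1*(-4))/T = (T + 4)/T = (4 + T)/T)
(q(-3) + 11)*p = ((4 - 3)/(-3) + 11)*(-1) = (-⅓*1 + 11)*(-1) = (-⅓ + 11)*(-1) = (32/3)*(-1) = -32/3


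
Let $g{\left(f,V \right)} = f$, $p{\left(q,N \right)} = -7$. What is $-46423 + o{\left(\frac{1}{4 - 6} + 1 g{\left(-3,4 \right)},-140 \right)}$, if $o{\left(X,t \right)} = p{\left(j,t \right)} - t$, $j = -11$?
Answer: $-46290$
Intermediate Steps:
$o{\left(X,t \right)} = -7 - t$
$-46423 + o{\left(\frac{1}{4 - 6} + 1 g{\left(-3,4 \right)},-140 \right)} = -46423 - -133 = -46423 + \left(-7 + 140\right) = -46423 + 133 = -46290$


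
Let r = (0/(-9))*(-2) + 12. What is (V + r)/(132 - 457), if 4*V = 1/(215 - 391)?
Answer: -8447/228800 ≈ -0.036919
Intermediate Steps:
r = 12 (r = (0*(-1/9))*(-2) + 12 = 0*(-2) + 12 = 0 + 12 = 12)
V = -1/704 (V = 1/(4*(215 - 391)) = (1/4)/(-176) = (1/4)*(-1/176) = -1/704 ≈ -0.0014205)
(V + r)/(132 - 457) = (-1/704 + 12)/(132 - 457) = (8447/704)/(-325) = (8447/704)*(-1/325) = -8447/228800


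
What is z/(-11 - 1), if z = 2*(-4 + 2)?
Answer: ⅓ ≈ 0.33333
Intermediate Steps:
z = -4 (z = 2*(-2) = -4)
z/(-11 - 1) = -4/(-11 - 1) = -4/(-12) = -4*(-1/12) = ⅓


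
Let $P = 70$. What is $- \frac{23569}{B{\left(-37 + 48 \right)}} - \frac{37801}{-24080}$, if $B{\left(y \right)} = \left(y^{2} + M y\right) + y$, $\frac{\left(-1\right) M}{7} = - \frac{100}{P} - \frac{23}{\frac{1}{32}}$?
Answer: $\frac{60917869}{52711120} \approx 1.1557$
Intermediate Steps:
$M = 5162$ ($M = - 7 \left(- \frac{100}{70} - \frac{23}{\frac{1}{32}}\right) = - 7 \left(\left(-100\right) \frac{1}{70} - 23 \frac{1}{\frac{1}{32}}\right) = - 7 \left(- \frac{10}{7} - 736\right) = \left(-7\right) \left(- \frac{5162}{7}\right) = 5162$)
$B{\left(y \right)} = y^{2} + 5163 y$ ($B{\left(y \right)} = \left(y^{2} + 5162 y\right) + y = y^{2} + 5163 y$)
$- \frac{23569}{B{\left(-37 + 48 \right)}} - \frac{37801}{-24080} = - \frac{23569}{\left(-37 + 48\right) \left(5163 + \left(-37 + 48\right)\right)} - \frac{37801}{-24080} = - \frac{23569}{11 \left(5163 + 11\right)} - - \frac{37801}{24080} = - \frac{23569}{11 \cdot 5174} + \frac{37801}{24080} = - \frac{23569}{56914} + \frac{37801}{24080} = \left(-23569\right) \frac{1}{56914} + \frac{37801}{24080} = - \frac{1813}{4378} + \frac{37801}{24080} = \frac{60917869}{52711120}$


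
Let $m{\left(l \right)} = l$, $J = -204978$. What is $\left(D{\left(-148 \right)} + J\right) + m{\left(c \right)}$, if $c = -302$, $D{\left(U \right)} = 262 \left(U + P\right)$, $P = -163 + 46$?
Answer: $-274710$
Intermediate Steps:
$P = -117$
$D{\left(U \right)} = -30654 + 262 U$ ($D{\left(U \right)} = 262 \left(U - 117\right) = 262 \left(-117 + U\right) = -30654 + 262 U$)
$\left(D{\left(-148 \right)} + J\right) + m{\left(c \right)} = \left(\left(-30654 + 262 \left(-148\right)\right) - 204978\right) - 302 = \left(\left(-30654 - 38776\right) - 204978\right) - 302 = \left(-69430 - 204978\right) - 302 = -274408 - 302 = -274710$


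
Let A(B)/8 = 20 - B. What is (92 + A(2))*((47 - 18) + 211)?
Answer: 56640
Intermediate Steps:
A(B) = 160 - 8*B (A(B) = 8*(20 - B) = 160 - 8*B)
(92 + A(2))*((47 - 18) + 211) = (92 + (160 - 8*2))*((47 - 18) + 211) = (92 + (160 - 16))*(29 + 211) = (92 + 144)*240 = 236*240 = 56640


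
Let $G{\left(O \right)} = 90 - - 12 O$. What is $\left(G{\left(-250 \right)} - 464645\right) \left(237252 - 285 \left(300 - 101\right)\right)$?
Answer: $-84410977035$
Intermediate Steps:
$G{\left(O \right)} = 90 + 12 O$
$\left(G{\left(-250 \right)} - 464645\right) \left(237252 - 285 \left(300 - 101\right)\right) = \left(\left(90 + 12 \left(-250\right)\right) - 464645\right) \left(237252 - 285 \left(300 - 101\right)\right) = \left(\left(90 - 3000\right) - 464645\right) \left(237252 - 56715\right) = \left(-2910 - 464645\right) \left(237252 - 56715\right) = \left(-467555\right) 180537 = -84410977035$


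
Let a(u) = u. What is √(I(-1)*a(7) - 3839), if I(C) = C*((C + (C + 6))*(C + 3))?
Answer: I*√3895 ≈ 62.41*I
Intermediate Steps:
I(C) = C*(3 + C)*(6 + 2*C) (I(C) = C*((C + (6 + C))*(3 + C)) = C*((6 + 2*C)*(3 + C)) = C*((3 + C)*(6 + 2*C)) = C*(3 + C)*(6 + 2*C))
√(I(-1)*a(7) - 3839) = √((2*(-1)*(9 + (-1)² + 6*(-1)))*7 - 3839) = √((2*(-1)*(9 + 1 - 6))*7 - 3839) = √((2*(-1)*4)*7 - 3839) = √(-8*7 - 3839) = √(-56 - 3839) = √(-3895) = I*√3895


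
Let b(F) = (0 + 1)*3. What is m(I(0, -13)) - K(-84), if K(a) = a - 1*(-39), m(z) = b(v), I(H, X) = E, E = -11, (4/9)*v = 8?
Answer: 48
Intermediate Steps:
v = 18 (v = (9/4)*8 = 18)
b(F) = 3 (b(F) = 1*3 = 3)
I(H, X) = -11
m(z) = 3
K(a) = 39 + a (K(a) = a + 39 = 39 + a)
m(I(0, -13)) - K(-84) = 3 - (39 - 84) = 3 - 1*(-45) = 3 + 45 = 48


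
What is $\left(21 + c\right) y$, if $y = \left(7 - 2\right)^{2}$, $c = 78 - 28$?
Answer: $1775$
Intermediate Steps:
$c = 50$ ($c = 78 - 28 = 50$)
$y = 25$ ($y = 5^{2} = 25$)
$\left(21 + c\right) y = \left(21 + 50\right) 25 = 71 \cdot 25 = 1775$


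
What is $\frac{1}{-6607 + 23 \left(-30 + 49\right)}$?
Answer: $- \frac{1}{6170} \approx -0.00016207$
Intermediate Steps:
$\frac{1}{-6607 + 23 \left(-30 + 49\right)} = \frac{1}{-6607 + 23 \cdot 19} = \frac{1}{-6607 + 437} = \frac{1}{-6170} = - \frac{1}{6170}$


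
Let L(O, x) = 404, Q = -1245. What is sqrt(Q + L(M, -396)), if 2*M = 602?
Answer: 29*I ≈ 29.0*I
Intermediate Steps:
M = 301 (M = (1/2)*602 = 301)
sqrt(Q + L(M, -396)) = sqrt(-1245 + 404) = sqrt(-841) = 29*I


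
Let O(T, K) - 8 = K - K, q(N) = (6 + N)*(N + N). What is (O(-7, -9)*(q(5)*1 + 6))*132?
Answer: 122496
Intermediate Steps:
q(N) = 2*N*(6 + N) (q(N) = (6 + N)*(2*N) = 2*N*(6 + N))
O(T, K) = 8 (O(T, K) = 8 + (K - K) = 8 + 0 = 8)
(O(-7, -9)*(q(5)*1 + 6))*132 = (8*((2*5*(6 + 5))*1 + 6))*132 = (8*((2*5*11)*1 + 6))*132 = (8*(110*1 + 6))*132 = (8*(110 + 6))*132 = (8*116)*132 = 928*132 = 122496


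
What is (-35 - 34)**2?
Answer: 4761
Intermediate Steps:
(-35 - 34)**2 = (-69)**2 = 4761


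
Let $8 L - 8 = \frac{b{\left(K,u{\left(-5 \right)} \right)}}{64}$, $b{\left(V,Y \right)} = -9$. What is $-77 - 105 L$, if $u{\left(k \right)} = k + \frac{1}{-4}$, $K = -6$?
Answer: $- \frac{92239}{512} \approx -180.15$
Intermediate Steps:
$u{\left(k \right)} = - \frac{1}{4} + k$ ($u{\left(k \right)} = k - \frac{1}{4} = - \frac{1}{4} + k$)
$L = \frac{503}{512}$ ($L = 1 + \frac{\left(-9\right) \frac{1}{64}}{8} = 1 + \frac{1}{8} \left(- \frac{9}{64}\right) = 1 - \frac{9}{512} = \frac{503}{512} \approx 0.98242$)
$-77 - 105 L = -77 - \frac{52815}{512} = - \frac{92239}{512}$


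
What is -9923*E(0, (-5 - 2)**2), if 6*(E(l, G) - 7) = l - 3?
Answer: -128999/2 ≈ -64500.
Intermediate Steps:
E(l, G) = 13/2 + l/6 (E(l, G) = 7 + (l - 3)/6 = 7 + (-3 + l)/6 = 7 + (-1/2 + l/6) = 13/2 + l/6)
-9923*E(0, (-5 - 2)**2) = -9923*(13/2 + (1/6)*0) = -9923*(13/2 + 0) = -9923*13/2 = -128999/2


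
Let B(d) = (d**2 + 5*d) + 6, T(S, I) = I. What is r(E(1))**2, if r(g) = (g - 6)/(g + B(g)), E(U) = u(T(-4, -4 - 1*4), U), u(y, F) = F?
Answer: 25/169 ≈ 0.14793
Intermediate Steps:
E(U) = U
B(d) = 6 + d**2 + 5*d
r(g) = (-6 + g)/(6 + g**2 + 6*g) (r(g) = (g - 6)/(g + (6 + g**2 + 5*g)) = (-6 + g)/(6 + g**2 + 6*g))
r(E(1))**2 = ((-6 + 1)/(6 + 1**2 + 6*1))**2 = (-5/(6 + 1 + 6))**2 = (-5/13)**2 = 25/169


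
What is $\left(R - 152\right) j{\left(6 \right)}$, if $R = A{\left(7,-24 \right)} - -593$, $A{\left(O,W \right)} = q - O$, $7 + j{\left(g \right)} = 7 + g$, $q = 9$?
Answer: $2658$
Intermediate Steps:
$j{\left(g \right)} = g$ ($j{\left(g \right)} = -7 + \left(7 + g\right) = g$)
$A{\left(O,W \right)} = 9 - O$
$R = 595$ ($R = \left(9 - 7\right) - -593 = \left(9 - 7\right) + 593 = 2 + 593 = 595$)
$\left(R - 152\right) j{\left(6 \right)} = \left(595 - 152\right) 6 = 443 \cdot 6 = 2658$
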